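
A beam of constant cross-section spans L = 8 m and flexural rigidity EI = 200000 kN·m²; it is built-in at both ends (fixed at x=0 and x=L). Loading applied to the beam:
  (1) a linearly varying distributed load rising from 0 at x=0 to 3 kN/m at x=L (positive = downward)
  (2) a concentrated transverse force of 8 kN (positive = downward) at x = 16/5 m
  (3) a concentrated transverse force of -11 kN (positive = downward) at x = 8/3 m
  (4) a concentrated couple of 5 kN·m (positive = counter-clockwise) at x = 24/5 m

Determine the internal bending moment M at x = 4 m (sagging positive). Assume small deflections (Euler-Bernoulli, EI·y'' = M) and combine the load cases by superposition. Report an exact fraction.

Load 1 — triangular load w₀=3 kN/m (0→w₀ over full span):
  M_1 = 3w₀Lx/20 - w₀L²/30 - w₀x³/(6L) = 3·3·8·4/20 - 3·8²/30 - 3·4³/(6·8) = 4 kN·m
Load 2 — point force P=8 kN at a=16/5 m (b=L-a=24/5):
  M_2 = Pa²(a+3b)(L-x)/L³ - Pa²b/L²  [x>a] = 8·(16/5)²·((16/5)+3·(24/5))·(8-4)/8³ - 8·(16/5)²·(24/5)/8² = 128/25 kN·m
Load 3 — point force P=-11 kN at a=8/3 m (b=L-a=16/3):
  M_3 = Pa²(a+3b)(L-x)/L³ - Pa²b/L²  [x>a] = (-11)·(8/3)²·((8/3)+3·(16/3))·(8-4)/8³ - (-11)·(8/3)²·(16/3)/8² = -44/9 kN·m
Load 4 — applied couple M₀=5 kN·m at a=24/5 m (b=L-a=16/5):
  M_4 = R_Ax - M_A  [x≤a] with R_A=9/10, M_A=8/5 = (9/10)·4 - (8/5) = 2 kN·m
Superposition: M = Σ M_i = 1402/225 kN·m ≈ 6.231111 kN·m

M(4) = 1402/225 kN·m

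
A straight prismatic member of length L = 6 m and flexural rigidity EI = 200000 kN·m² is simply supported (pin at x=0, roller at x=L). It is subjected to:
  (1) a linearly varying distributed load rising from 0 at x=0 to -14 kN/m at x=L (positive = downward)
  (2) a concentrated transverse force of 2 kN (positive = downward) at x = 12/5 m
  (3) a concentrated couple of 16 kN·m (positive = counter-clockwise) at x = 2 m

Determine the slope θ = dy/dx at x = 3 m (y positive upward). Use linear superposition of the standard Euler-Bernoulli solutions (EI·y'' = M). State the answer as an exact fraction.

θ(3) = 16321/600000000 rad

Load 1 — triangular load w₀=-14 kN/m (0→w₀ over full span):
  θ_1 = -w₀(7L⁴-30L²x²+15x⁴)/(360LEI) = -(-14)·(7·6⁴-30·6²·3²+15·3⁴)/(360·6·200000) = 147/8000000 rad
Load 2 — point force P=2 kN at a=12/5 m (b=L-a=18/5):
  θ_2 = -Pa(2L²-6Lx+3x²+a²)/(6LEI)  [x>a] = -2·(12/5)·(2·6²-6·6·3+3·3²+(12/5)²)/(6·6·200000) = 27/12500000 rad
Load 3 — applied couple M₀=16 kN·m at a=2 m (b=L-a=4):
  θ_3 = (M₀x²/(2L)-M₀(x-a)+C₁)/EI  [x>a] with C₁=M₀(3b²-L²)/(6L)=16/3 = (16·3²/(2·6)-16·(3-2)+(16/3))/200000 = 1/150000 rad
Superposition: θ = Σ θ_i = 16321/600000000 rad ≈ 0.000027 rad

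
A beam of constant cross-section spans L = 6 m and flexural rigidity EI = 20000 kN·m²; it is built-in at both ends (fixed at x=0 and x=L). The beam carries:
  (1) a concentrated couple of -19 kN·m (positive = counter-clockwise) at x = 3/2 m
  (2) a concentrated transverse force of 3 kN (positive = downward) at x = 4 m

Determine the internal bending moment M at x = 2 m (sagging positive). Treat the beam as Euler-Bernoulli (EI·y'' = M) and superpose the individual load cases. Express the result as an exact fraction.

M(2) = 1229/144 kN·m

Load 1 — applied couple M₀=-19 kN·m at a=3/2 m (b=L-a=9/2):
  M_1 = R_Ax - M_A - M₀  [x>a] with R_A=-57/16, M_A=57/16 = (-57/16)·2 - (57/16) - (-19) = 133/16 kN·m
Load 2 — point force P=3 kN at a=4 m (b=L-a=2):
  M_2 = Pb²(3a+b)x/L³ - Pab²/L²  [x≤a] = 3·2²·(3·4+2)·2/6³ - 3·4·2²/6² = 2/9 kN·m
Superposition: M = Σ M_i = 1229/144 kN·m ≈ 8.534722 kN·m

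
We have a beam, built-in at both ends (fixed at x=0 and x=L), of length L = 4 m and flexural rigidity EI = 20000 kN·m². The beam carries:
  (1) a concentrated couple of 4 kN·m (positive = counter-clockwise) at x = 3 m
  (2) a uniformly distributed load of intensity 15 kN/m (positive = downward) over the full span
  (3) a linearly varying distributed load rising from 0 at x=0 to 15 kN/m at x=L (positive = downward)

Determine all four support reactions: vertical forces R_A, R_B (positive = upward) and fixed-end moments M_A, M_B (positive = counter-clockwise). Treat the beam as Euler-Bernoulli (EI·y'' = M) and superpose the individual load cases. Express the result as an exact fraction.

R_A = 321/8 kN, M_A = 117/4 kN·m, R_B = 399/8 kN, M_B = -131/4 kN·m

Load 1 — applied couple M₀=4 kN·m at a=3 m (b=L-a=1):
  R_A = 6M₀ab/L³ = 6·4·3·1/4³ = 9/8 kN
  M_A = M₀b(2a-b)/L² = 4·1·(2·3-1)/4² = 5/4 kN·m
  R_B = -6M₀ab/L³ = -6·4·3·1/4³ = -9/8 kN
  M_B = M₀a(2b-a)/L² = 4·3·(2·1-3)/4² = -3/4 kN·m
Load 2 — uniform load w=15 kN/m over full span:
  R_A = wL/2 = 15·4/2 = 30 kN
  M_A = wL²/12 = 15·4²/12 = 20 kN·m
  R_B = wL/2 = 15·4/2 = 30 kN
  M_B = -wL²/12 = -15·4²/12 = -20 kN·m
Load 3 — triangular load w₀=15 kN/m (0→w₀ over full span):
  R_A = 3w₀L/20 = 3·15·4/20 = 9 kN
  M_A = w₀L²/30 = 15·4²/30 = 8 kN·m
  R_B = 7w₀L/20 = 7·15·4/20 = 21 kN
  M_B = -w₀L²/20 = -15·4²/20 = -12 kN·m
Superposition: R_A = 321/8 kN, M_A = 117/4 kN·m, R_B = 399/8 kN, M_B = -131/4 kN·m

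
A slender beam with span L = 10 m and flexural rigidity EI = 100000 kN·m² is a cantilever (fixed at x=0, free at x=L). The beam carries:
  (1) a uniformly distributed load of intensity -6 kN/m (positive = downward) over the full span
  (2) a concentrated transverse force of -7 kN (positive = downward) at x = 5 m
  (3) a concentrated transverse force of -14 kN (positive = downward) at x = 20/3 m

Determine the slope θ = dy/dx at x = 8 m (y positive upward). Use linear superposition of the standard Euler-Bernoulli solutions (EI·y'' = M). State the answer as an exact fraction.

Load 1 — uniform load w=-6 kN/m over full span:
  θ_1 = -wx(x²-3Lx+3L²)/(6EI) = -(-6)·8·(8²-3·10·8+3·10²)/(6·100000) = 31/3125 rad
Load 2 — point force P=-7 kN at a=5 m (b=L-a=5):
  θ_2 = -Pa²/(2EI)  [x>a] = -(-7)·5²/(2·100000) = 7/8000 rad
Load 3 — point force P=-14 kN at a=20/3 m (b=L-a=10/3):
  θ_3 = -Pa²/(2EI)  [x>a] = -(-14)·(20/3)²/(2·100000) = 7/2250 rad
Superposition: θ = Σ θ_i = 25031/1800000 rad ≈ 0.013906 rad

θ(8) = 25031/1800000 rad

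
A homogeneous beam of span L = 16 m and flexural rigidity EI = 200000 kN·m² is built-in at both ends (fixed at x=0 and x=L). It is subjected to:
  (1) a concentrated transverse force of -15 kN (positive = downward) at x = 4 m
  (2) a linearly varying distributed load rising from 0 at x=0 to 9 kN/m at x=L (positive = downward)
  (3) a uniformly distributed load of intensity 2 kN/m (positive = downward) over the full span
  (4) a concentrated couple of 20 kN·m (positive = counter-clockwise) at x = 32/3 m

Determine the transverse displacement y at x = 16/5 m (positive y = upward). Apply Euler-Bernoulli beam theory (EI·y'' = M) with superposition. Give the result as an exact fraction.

y(16/5) = -1485287/878906250 m

Load 1 — point force P=-15 kN at a=4 m (b=L-a=12):
  y_1 = -Pb²x²(3aL-(3a+b)x)/(6L³EI)  [x≤a] = -(-15)·12²·(16/5)²·(3·4·16-(3·4+12)·(16/5))/(6·16³·200000) = 81/156250 m
Load 2 — triangular load w₀=9 kN/m (0→w₀ over full span):
  y_2 = -w₀x²(L-x)²(x+2L)/(120LEI) = -9·(16/5)²·(16-(16/5))²·((16/5)+2·16)/(120·16·200000) = -67584/48828125 m
Load 3 — uniform load w=2 kN/m over full span:
  y_3 = -wx²(L-x)²/(24EI) = -2·(16/5)²·(16-(16/5))²/(24·200000) = -4096/5859375 m
Load 4 — applied couple M₀=20 kN·m at a=32/3 m (b=L-a=16/3):
  y_4 = (R_Ax³/6 - M_Ax²/2)/EI  [x≤a] with R_A=5/3, M_A=20/3 = ((5/3)·(16/5)³/6 - (20/3)·(16/5)²/2)/200000 = -88/703125 m
Superposition: y = Σ y_i = -1485287/878906250 m ≈ -0.001690 m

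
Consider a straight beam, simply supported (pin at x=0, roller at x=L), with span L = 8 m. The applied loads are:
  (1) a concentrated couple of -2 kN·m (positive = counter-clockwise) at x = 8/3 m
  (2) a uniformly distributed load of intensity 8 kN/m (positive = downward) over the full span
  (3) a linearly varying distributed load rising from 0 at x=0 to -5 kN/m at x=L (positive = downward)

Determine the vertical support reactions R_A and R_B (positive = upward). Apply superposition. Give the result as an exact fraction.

Load 1 — applied couple M₀=-2 kN·m at a=8/3 m (b=L-a=16/3):
  R_A = M₀/L = (-2)/8 = -1/4 kN
  R_B = -M₀/L = -(-2)/8 = 1/4 kN
Load 2 — uniform load w=8 kN/m over full span:
  R_A = wL/2 = 8·8/2 = 32 kN
  R_B = wL/2 = 8·8/2 = 32 kN
Load 3 — triangular load w₀=-5 kN/m (0→w₀ over full span):
  R_A = w₀L/6 = (-5)·8/6 = -20/3 kN
  R_B = w₀L/3 = (-5)·8/3 = -40/3 kN
Superposition: R_A = 301/12 kN, R_B = 227/12 kN

R_A = 301/12 kN, R_B = 227/12 kN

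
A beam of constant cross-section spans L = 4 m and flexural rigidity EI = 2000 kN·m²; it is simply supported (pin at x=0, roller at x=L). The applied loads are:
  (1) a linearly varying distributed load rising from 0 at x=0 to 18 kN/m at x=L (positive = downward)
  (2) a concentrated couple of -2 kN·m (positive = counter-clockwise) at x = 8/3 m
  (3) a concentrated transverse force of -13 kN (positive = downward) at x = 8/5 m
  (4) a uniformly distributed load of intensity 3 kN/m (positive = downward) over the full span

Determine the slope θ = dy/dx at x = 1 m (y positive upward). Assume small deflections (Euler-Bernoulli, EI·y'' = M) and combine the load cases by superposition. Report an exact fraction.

θ(1) = -216659/36000000 rad

Load 1 — triangular load w₀=18 kN/m (0→w₀ over full span):
  θ_1 = -w₀(7L⁴-30L²x²+15x⁴)/(360LEI) = -18·(7·4⁴-30·4²·1²+15·1⁴)/(360·4·2000) = -1327/160000 rad
Load 2 — applied couple M₀=-2 kN·m at a=8/3 m (b=L-a=4/3):
  θ_2 = (M₀x²/(2L)+C₁)/EI  [x≤a] with C₁=M₀(3b²-L²)/(6L)=8/9 = ((-2)·1²/(2·4)+(8/9))/2000 = 23/72000 rad
Load 3 — point force P=-13 kN at a=8/5 m (b=L-a=12/5):
  θ_3 = -Pb(L²-b²-3x²)/(6LEI)  [x≤a] = -(-13)·(12/5)·(4²-(12/5)²-3·1²)/(6·4·2000) = 2353/500000 rad
Load 4 — uniform load w=3 kN/m over full span:
  θ_4 = -w(L³-6Lx²+4x³)/(24EI) = -3·(4³-6·4·1²+4·1³)/(24·2000) = -11/4000 rad
Superposition: θ = Σ θ_i = -216659/36000000 rad ≈ -0.006018 rad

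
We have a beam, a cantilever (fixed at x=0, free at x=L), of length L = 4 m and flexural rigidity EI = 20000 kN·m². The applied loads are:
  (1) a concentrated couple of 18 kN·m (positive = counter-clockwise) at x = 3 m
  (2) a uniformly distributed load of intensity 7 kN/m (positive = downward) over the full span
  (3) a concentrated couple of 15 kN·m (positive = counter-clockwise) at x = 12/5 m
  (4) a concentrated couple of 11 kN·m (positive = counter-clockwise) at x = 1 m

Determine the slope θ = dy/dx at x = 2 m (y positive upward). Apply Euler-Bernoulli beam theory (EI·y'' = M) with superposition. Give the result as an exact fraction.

θ(2) = 7/12000 rad

Load 1 — applied couple M₀=18 kN·m at a=3 m (b=L-a=1):
  θ_1 = M₀x/EI  [x≤a] = 18·2/20000 = 9/5000 rad
Load 2 — uniform load w=7 kN/m over full span:
  θ_2 = -wx(x²-3Lx+3L²)/(6EI) = -7·2·(2²-3·4·2+3·4²)/(6·20000) = -49/15000 rad
Load 3 — applied couple M₀=15 kN·m at a=12/5 m (b=L-a=8/5):
  θ_3 = M₀x/EI  [x≤a] = 15·2/20000 = 3/2000 rad
Load 4 — applied couple M₀=11 kN·m at a=1 m (b=L-a=3):
  θ_4 = M₀a/EI  [x>a] = 11·1/20000 = 11/20000 rad
Superposition: θ = Σ θ_i = 7/12000 rad ≈ 0.000583 rad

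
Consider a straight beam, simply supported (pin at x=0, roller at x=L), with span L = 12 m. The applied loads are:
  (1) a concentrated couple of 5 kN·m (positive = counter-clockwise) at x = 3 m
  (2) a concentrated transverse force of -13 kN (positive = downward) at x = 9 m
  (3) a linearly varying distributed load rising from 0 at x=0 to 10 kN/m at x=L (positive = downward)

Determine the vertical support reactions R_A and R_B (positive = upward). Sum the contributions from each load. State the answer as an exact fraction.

R_A = 103/6 kN, R_B = 179/6 kN

Load 1 — applied couple M₀=5 kN·m at a=3 m (b=L-a=9):
  R_A = M₀/L = 5/12 kN
  R_B = -M₀/L = -5/12 kN
Load 2 — point force P=-13 kN at a=9 m (b=L-a=3):
  R_A = Pb/L = (-13)·3/12 = -13/4 kN
  R_B = Pa/L = (-13)·9/12 = -39/4 kN
Load 3 — triangular load w₀=10 kN/m (0→w₀ over full span):
  R_A = w₀L/6 = 10·12/6 = 20 kN
  R_B = w₀L/3 = 10·12/3 = 40 kN
Superposition: R_A = 103/6 kN, R_B = 179/6 kN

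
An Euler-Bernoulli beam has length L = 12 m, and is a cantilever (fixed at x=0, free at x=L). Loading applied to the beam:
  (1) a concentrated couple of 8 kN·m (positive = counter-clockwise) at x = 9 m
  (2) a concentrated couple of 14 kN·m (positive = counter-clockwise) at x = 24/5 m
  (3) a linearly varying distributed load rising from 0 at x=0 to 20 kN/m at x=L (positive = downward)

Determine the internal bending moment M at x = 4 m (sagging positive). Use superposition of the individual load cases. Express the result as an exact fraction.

M(4) = -4282/9 kN·m

Load 1 — applied couple M₀=8 kN·m at a=9 m (b=L-a=3):
  M_1 = M₀  [x≤a] = 8 = 8 kN·m
Load 2 — applied couple M₀=14 kN·m at a=24/5 m (b=L-a=36/5):
  M_2 = M₀  [x≤a] = 14 = 14 kN·m
Load 3 — triangular load w₀=20 kN/m (0→w₀ over full span):
  M_3 = w₀Lx/2 - w₀L²/3 - w₀x³/(6L) = 20·12·4/2 - 20·12²/3 - 20·4³/(6·12) = -4480/9 kN·m
Superposition: M = Σ M_i = -4282/9 kN·m ≈ -475.777778 kN·m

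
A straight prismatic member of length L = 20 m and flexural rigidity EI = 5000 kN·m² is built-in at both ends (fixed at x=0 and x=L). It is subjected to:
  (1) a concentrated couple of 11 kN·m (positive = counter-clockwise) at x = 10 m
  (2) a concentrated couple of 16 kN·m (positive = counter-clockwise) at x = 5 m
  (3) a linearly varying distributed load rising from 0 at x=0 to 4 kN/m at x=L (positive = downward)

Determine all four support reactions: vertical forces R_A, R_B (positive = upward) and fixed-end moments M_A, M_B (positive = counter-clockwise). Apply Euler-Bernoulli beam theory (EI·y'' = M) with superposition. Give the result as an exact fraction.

R_A = 549/40 kN, M_A = 637/12 kN·m, R_B = 1051/40 kN, M_B = -289/4 kN·m

Load 1 — applied couple M₀=11 kN·m at a=10 m (b=L-a=10):
  R_A = 6M₀ab/L³ = 6·11·10·10/20³ = 33/40 kN
  M_A = M₀b(2a-b)/L² = 11·10·(2·10-10)/20² = 11/4 kN·m
  R_B = -6M₀ab/L³ = -6·11·10·10/20³ = -33/40 kN
  M_B = M₀a(2b-a)/L² = 11·10·(2·10-10)/20² = 11/4 kN·m
Load 2 — applied couple M₀=16 kN·m at a=5 m (b=L-a=15):
  R_A = 6M₀ab/L³ = 6·16·5·15/20³ = 9/10 kN
  M_A = M₀b(2a-b)/L² = 16·15·(2·5-15)/20² = -3 kN·m
  R_B = -6M₀ab/L³ = -6·16·5·15/20³ = -9/10 kN
  M_B = M₀a(2b-a)/L² = 16·5·(2·15-5)/20² = 5 kN·m
Load 3 — triangular load w₀=4 kN/m (0→w₀ over full span):
  R_A = 3w₀L/20 = 3·4·20/20 = 12 kN
  M_A = w₀L²/30 = 4·20²/30 = 160/3 kN·m
  R_B = 7w₀L/20 = 7·4·20/20 = 28 kN
  M_B = -w₀L²/20 = -4·20²/20 = -80 kN·m
Superposition: R_A = 549/40 kN, M_A = 637/12 kN·m, R_B = 1051/40 kN, M_B = -289/4 kN·m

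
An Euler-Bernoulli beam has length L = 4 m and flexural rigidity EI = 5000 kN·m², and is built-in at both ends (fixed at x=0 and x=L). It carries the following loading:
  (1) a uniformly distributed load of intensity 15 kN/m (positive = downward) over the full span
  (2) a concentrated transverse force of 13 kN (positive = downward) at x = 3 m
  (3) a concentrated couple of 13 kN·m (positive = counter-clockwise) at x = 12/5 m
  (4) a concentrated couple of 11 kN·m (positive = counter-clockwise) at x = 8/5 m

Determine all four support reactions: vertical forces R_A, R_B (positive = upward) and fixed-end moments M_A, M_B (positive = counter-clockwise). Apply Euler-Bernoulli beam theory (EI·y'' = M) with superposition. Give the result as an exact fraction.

Load 1 — uniform load w=15 kN/m over full span:
  R_A = wL/2 = 15·4/2 = 30 kN
  M_A = wL²/12 = 15·4²/12 = 20 kN·m
  R_B = wL/2 = 15·4/2 = 30 kN
  M_B = -wL²/12 = -15·4²/12 = -20 kN·m
Load 2 — point force P=13 kN at a=3 m (b=L-a=1):
  R_A = Pb²(3a+b)/L³ = 13·1²·(3·3+1)/4³ = 65/32 kN
  M_A = Pab²/L² = 13·3·1²/4² = 39/16 kN·m
  R_B = Pa²(a+3b)/L³ = 13·3²·(3+3·1)/4³ = 351/32 kN
  M_B = -Pa²b/L² = -13·3²·1/4² = -117/16 kN·m
Load 3 — applied couple M₀=13 kN·m at a=12/5 m (b=L-a=8/5):
  R_A = 6M₀ab/L³ = 6·13·(12/5)·(8/5)/4³ = 117/25 kN
  M_A = M₀b(2a-b)/L² = 13·(8/5)·(2·(12/5)-(8/5))/4² = 104/25 kN·m
  R_B = -6M₀ab/L³ = -6·13·(12/5)·(8/5)/4³ = -117/25 kN
  M_B = M₀a(2b-a)/L² = 13·(12/5)·(2·(8/5)-(12/5))/4² = 39/25 kN·m
Load 4 — applied couple M₀=11 kN·m at a=8/5 m (b=L-a=12/5):
  R_A = 6M₀ab/L³ = 6·11·(8/5)·(12/5)/4³ = 99/25 kN
  M_A = M₀b(2a-b)/L² = 11·(12/5)·(2·(8/5)-(12/5))/4² = 33/25 kN·m
  R_B = -6M₀ab/L³ = -6·11·(8/5)·(12/5)/4³ = -99/25 kN
  M_B = M₀a(2b-a)/L² = 11·(8/5)·(2·(12/5)-(8/5))/4² = 88/25 kN·m
Superposition: R_A = 32537/800 kN, M_A = 11167/400 kN·m, R_B = 25863/800 kN, M_B = -8893/400 kN·m

R_A = 32537/800 kN, M_A = 11167/400 kN·m, R_B = 25863/800 kN, M_B = -8893/400 kN·m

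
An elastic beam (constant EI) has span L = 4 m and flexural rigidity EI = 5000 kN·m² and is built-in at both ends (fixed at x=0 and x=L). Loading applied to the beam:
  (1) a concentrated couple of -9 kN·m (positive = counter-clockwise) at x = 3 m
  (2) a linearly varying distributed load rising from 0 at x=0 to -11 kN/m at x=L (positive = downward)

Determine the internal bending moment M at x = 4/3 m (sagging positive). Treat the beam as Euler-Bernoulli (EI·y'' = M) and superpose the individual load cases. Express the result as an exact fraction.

M(4/3) = -15613/6480 kN·m

Load 1 — applied couple M₀=-9 kN·m at a=3 m (b=L-a=1):
  M_1 = R_Ax - M_A  [x≤a] with R_A=-81/32, M_A=-45/16 = (-81/32)·(4/3) - (-45/16) = -9/16 kN·m
Load 2 — triangular load w₀=-11 kN/m (0→w₀ over full span):
  M_2 = 3w₀Lx/20 - w₀L²/30 - w₀x³/(6L) = 3·(-11)·4·(4/3)/20 - (-11)·4²/30 - (-11)·(4/3)³/(6·4) = -748/405 kN·m
Superposition: M = Σ M_i = -15613/6480 kN·m ≈ -2.409414 kN·m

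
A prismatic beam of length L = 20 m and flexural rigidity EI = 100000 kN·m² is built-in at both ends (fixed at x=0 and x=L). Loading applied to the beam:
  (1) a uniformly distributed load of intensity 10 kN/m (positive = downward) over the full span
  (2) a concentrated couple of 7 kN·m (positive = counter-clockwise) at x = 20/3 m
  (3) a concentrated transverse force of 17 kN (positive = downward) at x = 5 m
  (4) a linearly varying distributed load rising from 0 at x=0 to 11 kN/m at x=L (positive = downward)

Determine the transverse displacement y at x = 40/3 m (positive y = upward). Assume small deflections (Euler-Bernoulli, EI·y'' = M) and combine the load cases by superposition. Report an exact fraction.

y(40/3) = -63193/1166400 m

Load 1 — uniform load w=10 kN/m over full span:
  y_1 = -wx²(L-x)²/(24EI) = -10·(40/3)²·(20-(40/3))²/(24·100000) = -8/243 m
Load 2 — applied couple M₀=7 kN·m at a=20/3 m (b=L-a=40/3):
  y_2 = (R_Ax³/6 - M_Ax²/2 - M₀(x-a)²/2)/EI  [x>a] with R_A=7/15, M_A=0 = ((7/15)·(40/3)³/6 - 0·(40/3)²/2 - 7·((40/3)-(20/3))²/2)/100000 = 7/24300 m
Load 3 — point force P=17 kN at a=5 m (b=L-a=15):
  y_3 = -Pa²(L-x)²(3bL-(3b+a)(L-x))/(6L³EI)  [x>a] = -17·5²·(20-(40/3))²·(3·15·20-(3·15+5)·(20-(40/3)))/(6·20³·100000) = -289/129600 m
Load 4 — triangular load w₀=11 kN/m (0→w₀ over full span):
  y_4 = -w₀x²(L-x)²(x+2L)/(120LEI) = -11·(40/3)²·(20-(40/3))²·((40/3)+2·20)/(120·20·100000) = -352/18225 m
Superposition: y = Σ y_i = -63193/1166400 m ≈ -0.054178 m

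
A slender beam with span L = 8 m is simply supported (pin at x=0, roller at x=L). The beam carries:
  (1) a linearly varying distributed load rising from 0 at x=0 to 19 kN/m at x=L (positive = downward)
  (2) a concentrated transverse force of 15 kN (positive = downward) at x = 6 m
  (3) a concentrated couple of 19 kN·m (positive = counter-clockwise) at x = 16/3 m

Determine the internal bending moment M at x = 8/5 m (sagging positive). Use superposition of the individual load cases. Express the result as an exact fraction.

M(8/5) = 6089/125 kN·m

Load 1 — triangular load w₀=19 kN/m (0→w₀ over full span):
  M_1 = w₀Lx/6 - w₀x³/(6L) = 19·8·(8/5)/6 - 19·(8/5)³/(6·8) = 4864/125 kN·m
Load 2 — point force P=15 kN at a=6 m (b=L-a=2):
  M_2 = Pbx/L  [x≤a] = 15·2·(8/5)/8 = 6 kN·m
Load 3 — applied couple M₀=19 kN·m at a=16/3 m (b=L-a=8/3):
  M_3 = M₀x/L  [x≤a] = 19·(8/5)/8 = 19/5 kN·m
Superposition: M = Σ M_i = 6089/125 kN·m ≈ 48.712000 kN·m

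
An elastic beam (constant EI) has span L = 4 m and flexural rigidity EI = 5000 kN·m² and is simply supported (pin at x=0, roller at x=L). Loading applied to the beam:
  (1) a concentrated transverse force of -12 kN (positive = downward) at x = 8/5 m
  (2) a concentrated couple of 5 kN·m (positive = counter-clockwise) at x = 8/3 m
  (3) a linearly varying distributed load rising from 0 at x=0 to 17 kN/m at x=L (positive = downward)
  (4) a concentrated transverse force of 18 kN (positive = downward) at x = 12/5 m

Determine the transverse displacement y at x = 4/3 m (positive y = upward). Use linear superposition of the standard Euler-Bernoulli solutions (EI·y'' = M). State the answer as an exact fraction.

y(4/3) = -71689/11390625 m

Load 1 — point force P=-12 kN at a=8/5 m (b=L-a=12/5):
  y_1 = -Pbx(L²-b²-x²)/(6LEI)  [x≤a] = -(-12)·(12/5)·(4/3)·(4²-(12/5)²-(4/3)²)/(6·4·5000) = 1904/703125 m
Load 2 — applied couple M₀=5 kN·m at a=8/3 m (b=L-a=4/3):
  y_2 = (M₀x³/(6L)+C₁x)/EI  [x≤a] with C₁=M₀(3b²-L²)/(6L)=-20/9 = (5·(4/3)³/(6·4)+(-20/9)·(4/3))/5000 = -1/2025 m
Load 3 — triangular load w₀=17 kN/m (0→w₀ over full span):
  y_3 = -w₀x(7L⁴-10L²x²+3x⁴)/(360LEI) = -17·(4/3)·(7·4⁴-10·4²·(4/3)²+3·(4/3)⁴)/(360·4·5000) = -2176/455625 m
Load 4 — point force P=18 kN at a=12/5 m (b=L-a=8/5):
  y_4 = -Pbx(L²-b²-x²)/(6LEI)  [x≤a] = -18·(8/5)·(4/3)·(4²-(8/5)²-(4/3)²)/(6·4·5000) = -2624/703125 m
Superposition: y = Σ y_i = -71689/11390625 m ≈ -0.006294 m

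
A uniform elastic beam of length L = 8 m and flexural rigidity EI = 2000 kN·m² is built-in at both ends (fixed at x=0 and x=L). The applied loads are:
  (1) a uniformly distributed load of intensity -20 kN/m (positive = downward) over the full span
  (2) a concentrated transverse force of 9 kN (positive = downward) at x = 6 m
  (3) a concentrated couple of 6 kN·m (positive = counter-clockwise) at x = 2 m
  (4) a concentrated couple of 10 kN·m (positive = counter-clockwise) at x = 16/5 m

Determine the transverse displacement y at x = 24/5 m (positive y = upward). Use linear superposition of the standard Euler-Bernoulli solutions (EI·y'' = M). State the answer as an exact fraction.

Load 1 — uniform load w=-20 kN/m over full span:
  y_1 = -wx²(L-x)²/(24EI) = -(-20)·(24/5)²·(8-(24/5))²/(24·2000) = 1536/15625 m
Load 2 — point force P=9 kN at a=6 m (b=L-a=2):
  y_2 = -Pb²x²(3aL-(3a+b)x)/(6L³EI)  [x≤a] = -9·2²·(24/5)²·(3·6·8-(3·6+2)·(24/5))/(6·8³·2000) = -81/12500 m
Load 3 — applied couple M₀=6 kN·m at a=2 m (b=L-a=6):
  y_3 = (R_Ax³/6 - M_Ax²/2 - M₀(x-a)²/2)/EI  [x>a] with R_A=27/32, M_A=-9/8 = ((27/32)·(24/5)³/6 - (-9/8)·(24/5)²/2 - 6·((24/5)-2)²/2)/2000 = 39/15625 m
Load 4 — applied couple M₀=10 kN·m at a=16/5 m (b=L-a=24/5):
  y_4 = (R_Ax³/6 - M_Ax²/2 - M₀(x-a)²/2)/EI  [x>a] with R_A=9/5, M_A=6/5 = ((9/5)·(24/5)³/6 - (6/5)·(24/5)²/2 - 10·((24/5)-(16/5))²/2)/2000 = 256/78125 m
Superposition: y = Σ y_i = 30499/312500 m ≈ 0.097597 m

y(24/5) = 30499/312500 m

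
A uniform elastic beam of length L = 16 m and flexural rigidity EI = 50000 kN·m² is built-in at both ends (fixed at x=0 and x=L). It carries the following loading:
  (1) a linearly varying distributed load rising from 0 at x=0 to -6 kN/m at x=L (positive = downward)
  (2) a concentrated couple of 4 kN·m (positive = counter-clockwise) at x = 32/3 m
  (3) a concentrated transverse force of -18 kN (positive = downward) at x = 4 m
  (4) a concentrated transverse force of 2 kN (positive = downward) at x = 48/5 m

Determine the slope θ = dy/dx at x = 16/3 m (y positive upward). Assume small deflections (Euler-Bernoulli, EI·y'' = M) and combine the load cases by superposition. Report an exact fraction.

θ(16/3) = 55793/31640625 rad

Load 1 — triangular load w₀=-6 kN/m (0→w₀ over full span):
  θ_1 = -w₀(2x(L-x)(L-2x)(x+2L)+x²(L-x)²)/(120LEI) = -(-6)·(2·(16/3)·(16-(16/3))·(16-2·(16/3))·((16/3)+2·16)+(16/3)²·(16-(16/3))²)/(120·16·50000) = 2048/1265625 rad
Load 2 — applied couple M₀=4 kN·m at a=32/3 m (b=L-a=16/3):
  θ_2 = (R_Ax²/2 - M_Ax)/EI  [x≤a] with R_A=1/3, M_A=4/3 = ((1/3)·(16/3)²/2 - (4/3)·(16/3))/50000 = -4/84375 rad
Load 3 — point force P=-18 kN at a=4 m (b=L-a=12):
  θ_3 = Pa²(L-x)(2bL-(3b+a)(L-x))/(2L³EI)  [x>a] = (-18)·4²·(16-(16/3))·(2·12·16-(3·12+4)·(16-(16/3)))/(2·16³·50000) = 1/3125 rad
Load 4 — point force P=2 kN at a=48/5 m (b=L-a=32/5):
  θ_4 = -Pb²x(2aL-(3a+b)x)/(2L³EI)  [x≤a] = -2·(32/5)²·(16/3)·(2·(48/5)·16-(3·(48/5)+(32/5))·(16/3))/(2·16³·50000) = -448/3515625 rad
Superposition: θ = Σ θ_i = 55793/31640625 rad ≈ 0.001763 rad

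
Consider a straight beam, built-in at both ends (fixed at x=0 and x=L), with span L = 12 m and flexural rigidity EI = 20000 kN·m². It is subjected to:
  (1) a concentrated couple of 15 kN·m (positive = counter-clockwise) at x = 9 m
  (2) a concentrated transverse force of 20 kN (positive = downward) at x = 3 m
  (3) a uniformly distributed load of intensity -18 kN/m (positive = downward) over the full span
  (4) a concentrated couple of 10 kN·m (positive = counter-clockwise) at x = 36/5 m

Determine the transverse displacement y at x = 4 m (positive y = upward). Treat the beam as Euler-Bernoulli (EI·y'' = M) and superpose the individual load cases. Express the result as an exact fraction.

y(4) = 19181/600000 m

Load 1 — applied couple M₀=15 kN·m at a=9 m (b=L-a=3):
  y_1 = (R_Ax³/6 - M_Ax²/2)/EI  [x≤a] with R_A=45/32, M_A=75/16 = ((45/32)·4³/6 - (75/16)·4²/2)/20000 = -9/8000 m
Load 2 — point force P=20 kN at a=3 m (b=L-a=9):
  y_2 = -Pa²(L-x)²(3bL-(3b+a)(L-x))/(6L³EI)  [x>a] = -20·3²·(12-4)²·(3·9·12-(3·9+3)·(12-4))/(6·12³·20000) = -7/1500 m
Load 3 — uniform load w=-18 kN/m over full span:
  y_3 = -wx²(L-x)²/(24EI) = -(-18)·4²·(12-4)²/(24·20000) = 24/625 m
Load 4 — applied couple M₀=10 kN·m at a=36/5 m (b=L-a=24/5):
  y_4 = (R_Ax³/6 - M_Ax²/2)/EI  [x≤a] with R_A=6/5, M_A=16/5 = ((6/5)·4³/6 - (16/5)·4²/2)/20000 = -2/3125 m
Superposition: y = Σ y_i = 19181/600000 m ≈ 0.031968 m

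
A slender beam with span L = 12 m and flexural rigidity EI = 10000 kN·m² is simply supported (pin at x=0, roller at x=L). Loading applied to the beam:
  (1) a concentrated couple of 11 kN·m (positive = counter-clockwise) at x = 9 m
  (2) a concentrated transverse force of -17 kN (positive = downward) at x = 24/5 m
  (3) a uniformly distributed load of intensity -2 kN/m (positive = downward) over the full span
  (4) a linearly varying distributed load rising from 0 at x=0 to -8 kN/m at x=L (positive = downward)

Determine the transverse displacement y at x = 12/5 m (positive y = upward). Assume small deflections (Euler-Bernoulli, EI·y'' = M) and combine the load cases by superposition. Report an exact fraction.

Load 1 — applied couple M₀=11 kN·m at a=9 m (b=L-a=3):
  y_1 = (M₀x³/(6L)+C₁x)/EI  [x≤a] with C₁=M₀(3b²-L²)/(6L)=-143/8 = (11·(12/5)³/(6·12)+(-143/8)·(12/5))/10000 = -10197/2500000 m
Load 2 — point force P=-17 kN at a=24/5 m (b=L-a=36/5):
  y_2 = -Pbx(L²-b²-x²)/(6LEI)  [x≤a] = -(-17)·(36/5)·(12/5)·(12²-(36/5)²-(12/5)²)/(6·12·10000) = 2754/78125 m
Load 3 — uniform load w=-2 kN/m over full span:
  y_3 = -wx(L³-2Lx²+x³)/(24EI) = -(-2)·(12/5)·(12³-2·12·(12/5)²+(12/5)³)/(24·10000) = 12528/390625 m
Load 4 — triangular load w₀=-8 kN/m (0→w₀ over full span):
  y_4 = -w₀x(7L⁴-10L²x²+3x⁴)/(360LEI) = -(-8)·(12/5)·(7·12⁴-10·12²·(12/5)²+3·(12/5)⁴)/(360·12·10000) = 594432/9765625 m
Superposition: y = Σ y_i = 38785599/312500000 m ≈ 0.124114 m

y(12/5) = 38785599/312500000 m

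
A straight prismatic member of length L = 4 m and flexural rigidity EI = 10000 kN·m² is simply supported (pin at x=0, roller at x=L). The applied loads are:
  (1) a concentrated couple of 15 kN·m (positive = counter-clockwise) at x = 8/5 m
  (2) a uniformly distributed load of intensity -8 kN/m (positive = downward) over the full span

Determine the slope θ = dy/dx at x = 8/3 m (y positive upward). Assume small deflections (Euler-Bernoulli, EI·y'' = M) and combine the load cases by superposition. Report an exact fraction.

Load 1 — applied couple M₀=15 kN·m at a=8/5 m (b=L-a=12/5):
  θ_1 = (M₀x²/(2L)-M₀(x-a)+C₁)/EI  [x>a] with C₁=M₀(3b²-L²)/(6L)=4/5 = (15·(8/3)²/(2·4)-15·((8/3)-(8/5))+(4/5))/10000 = -7/37500 rad
Load 2 — uniform load w=-8 kN/m over full span:
  θ_2 = -w(L³-6Lx²+4x³)/(24EI) = -(-8)·(4³-6·4·(8/3)²+4·(8/3)³)/(24·10000) = -52/50625 rad
Superposition: θ = Σ θ_i = -1229/1012500 rad ≈ -0.001214 rad

θ(8/3) = -1229/1012500 rad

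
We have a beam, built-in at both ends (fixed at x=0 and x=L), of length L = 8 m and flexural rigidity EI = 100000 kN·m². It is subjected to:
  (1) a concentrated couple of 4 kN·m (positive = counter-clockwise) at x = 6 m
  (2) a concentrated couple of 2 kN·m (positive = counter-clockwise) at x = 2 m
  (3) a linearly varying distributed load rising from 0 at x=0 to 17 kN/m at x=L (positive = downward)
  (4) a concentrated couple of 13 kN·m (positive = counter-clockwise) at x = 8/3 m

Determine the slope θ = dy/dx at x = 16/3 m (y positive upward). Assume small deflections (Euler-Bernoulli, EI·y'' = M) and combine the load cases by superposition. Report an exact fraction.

θ(16/3) = 13297/60750000 rad

Load 1 — applied couple M₀=4 kN·m at a=6 m (b=L-a=2):
  θ_1 = (R_Ax²/2 - M_Ax)/EI  [x≤a] with R_A=9/16, M_A=5/4 = ((9/16)·(16/3)²/2 - (5/4)·(16/3))/100000 = 1/75000 rad
Load 2 — applied couple M₀=2 kN·m at a=2 m (b=L-a=6):
  θ_2 = (R_Ax²/2 - M_Ax - M₀(x-a))/EI  [x>a] with R_A=9/32, M_A=-3/8 = ((9/32)·(16/3)²/2 - (-3/8)·(16/3) - 2·((16/3)-2))/100000 = -1/150000 rad
Load 3 — triangular load w₀=17 kN/m (0→w₀ over full span):
  θ_3 = -w₀(2x(L-x)(L-2x)(x+2L)+x²(L-x)²)/(120LEI) = -17·(2·(16/3)·(8-(16/3))·(8-2·(16/3))·((16/3)+2·8)+(16/3)²·(8-(16/3))²)/(120·8·100000) = 952/3796875 rad
Load 4 — applied couple M₀=13 kN·m at a=8/3 m (b=L-a=16/3):
  θ_4 = (R_Ax²/2 - M_Ax - M₀(x-a))/EI  [x>a] with R_A=13/6, M_A=0 = ((13/6)·(16/3)²/2 - 0·(16/3) - 13·((16/3)-(8/3)))/100000 = -13/337500 rad
Superposition: θ = Σ θ_i = 13297/60750000 rad ≈ 0.000219 rad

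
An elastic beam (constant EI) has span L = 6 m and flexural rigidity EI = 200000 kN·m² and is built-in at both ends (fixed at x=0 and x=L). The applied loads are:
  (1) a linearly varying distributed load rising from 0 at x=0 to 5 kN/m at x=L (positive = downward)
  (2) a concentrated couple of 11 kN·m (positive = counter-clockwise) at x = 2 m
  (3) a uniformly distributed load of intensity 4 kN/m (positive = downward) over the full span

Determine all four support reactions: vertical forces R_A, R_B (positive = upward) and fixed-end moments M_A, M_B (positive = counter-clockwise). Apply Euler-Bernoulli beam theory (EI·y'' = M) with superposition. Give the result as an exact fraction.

Load 1 — triangular load w₀=5 kN/m (0→w₀ over full span):
  R_A = 3w₀L/20 = 3·5·6/20 = 9/2 kN
  M_A = w₀L²/30 = 5·6²/30 = 6 kN·m
  R_B = 7w₀L/20 = 7·5·6/20 = 21/2 kN
  M_B = -w₀L²/20 = -5·6²/20 = -9 kN·m
Load 2 — applied couple M₀=11 kN·m at a=2 m (b=L-a=4):
  R_A = 6M₀ab/L³ = 6·11·2·4/6³ = 22/9 kN
  M_A = M₀b(2a-b)/L² = 11·4·(2·2-4)/6² = 0 kN·m
  R_B = -6M₀ab/L³ = -6·11·2·4/6³ = -22/9 kN
  M_B = M₀a(2b-a)/L² = 11·2·(2·4-2)/6² = 11/3 kN·m
Load 3 — uniform load w=4 kN/m over full span:
  R_A = wL/2 = 4·6/2 = 12 kN
  M_A = wL²/12 = 4·6²/12 = 12 kN·m
  R_B = wL/2 = 4·6/2 = 12 kN
  M_B = -wL²/12 = -4·6²/12 = -12 kN·m
Superposition: R_A = 341/18 kN, M_A = 18 kN·m, R_B = 361/18 kN, M_B = -52/3 kN·m

R_A = 341/18 kN, M_A = 18 kN·m, R_B = 361/18 kN, M_B = -52/3 kN·m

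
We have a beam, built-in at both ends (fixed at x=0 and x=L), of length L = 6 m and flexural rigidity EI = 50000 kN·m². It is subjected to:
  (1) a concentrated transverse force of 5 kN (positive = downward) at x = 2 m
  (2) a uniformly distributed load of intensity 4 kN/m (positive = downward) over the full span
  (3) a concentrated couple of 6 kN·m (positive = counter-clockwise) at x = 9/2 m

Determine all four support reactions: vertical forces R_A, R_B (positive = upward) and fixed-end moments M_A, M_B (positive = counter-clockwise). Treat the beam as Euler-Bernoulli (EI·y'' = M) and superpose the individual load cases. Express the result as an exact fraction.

R_A = 3635/216 kN, M_A = 1319/72 kN·m, R_B = 2629/216 kN, M_B = -1105/72 kN·m

Load 1 — point force P=5 kN at a=2 m (b=L-a=4):
  R_A = Pb²(3a+b)/L³ = 5·4²·(3·2+4)/6³ = 100/27 kN
  M_A = Pab²/L² = 5·2·4²/6² = 40/9 kN·m
  R_B = Pa²(a+3b)/L³ = 5·2²·(2+3·4)/6³ = 35/27 kN
  M_B = -Pa²b/L² = -5·2²·4/6² = -20/9 kN·m
Load 2 — uniform load w=4 kN/m over full span:
  R_A = wL/2 = 4·6/2 = 12 kN
  M_A = wL²/12 = 4·6²/12 = 12 kN·m
  R_B = wL/2 = 4·6/2 = 12 kN
  M_B = -wL²/12 = -4·6²/12 = -12 kN·m
Load 3 — applied couple M₀=6 kN·m at a=9/2 m (b=L-a=3/2):
  R_A = 6M₀ab/L³ = 6·6·(9/2)·(3/2)/6³ = 9/8 kN
  M_A = M₀b(2a-b)/L² = 6·(3/2)·(2·(9/2)-(3/2))/6² = 15/8 kN·m
  R_B = -6M₀ab/L³ = -6·6·(9/2)·(3/2)/6³ = -9/8 kN
  M_B = M₀a(2b-a)/L² = 6·(9/2)·(2·(3/2)-(9/2))/6² = -9/8 kN·m
Superposition: R_A = 3635/216 kN, M_A = 1319/72 kN·m, R_B = 2629/216 kN, M_B = -1105/72 kN·m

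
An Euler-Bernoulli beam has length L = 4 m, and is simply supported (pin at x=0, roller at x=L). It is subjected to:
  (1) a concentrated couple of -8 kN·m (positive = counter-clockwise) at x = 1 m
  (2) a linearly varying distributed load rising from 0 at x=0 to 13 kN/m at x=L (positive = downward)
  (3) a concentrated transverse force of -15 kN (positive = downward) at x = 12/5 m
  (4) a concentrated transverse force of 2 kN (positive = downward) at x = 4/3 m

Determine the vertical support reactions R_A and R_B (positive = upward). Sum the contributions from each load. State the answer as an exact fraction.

Load 1 — applied couple M₀=-8 kN·m at a=1 m (b=L-a=3):
  R_A = M₀/L = (-8)/4 = -2 kN
  R_B = -M₀/L = -(-8)/4 = 2 kN
Load 2 — triangular load w₀=13 kN/m (0→w₀ over full span):
  R_A = w₀L/6 = 13·4/6 = 26/3 kN
  R_B = w₀L/3 = 13·4/3 = 52/3 kN
Load 3 — point force P=-15 kN at a=12/5 m (b=L-a=8/5):
  R_A = Pb/L = (-15)·(8/5)/4 = -6 kN
  R_B = Pa/L = (-15)·(12/5)/4 = -9 kN
Load 4 — point force P=2 kN at a=4/3 m (b=L-a=8/3):
  R_A = Pb/L = 2·(8/3)/4 = 4/3 kN
  R_B = Pa/L = 2·(4/3)/4 = 2/3 kN
Superposition: R_A = 2 kN, R_B = 11 kN

R_A = 2 kN, R_B = 11 kN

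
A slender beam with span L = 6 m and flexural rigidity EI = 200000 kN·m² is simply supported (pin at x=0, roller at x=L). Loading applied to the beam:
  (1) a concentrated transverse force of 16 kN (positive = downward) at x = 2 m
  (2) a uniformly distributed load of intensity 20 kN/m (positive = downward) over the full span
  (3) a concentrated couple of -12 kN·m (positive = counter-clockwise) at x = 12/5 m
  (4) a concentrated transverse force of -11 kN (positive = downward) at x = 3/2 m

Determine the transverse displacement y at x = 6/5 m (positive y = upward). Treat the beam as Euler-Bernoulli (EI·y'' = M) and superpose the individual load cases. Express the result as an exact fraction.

Load 1 — point force P=16 kN at a=2 m (b=L-a=4):
  y_1 = -Pbx(L²-b²-x²)/(6LEI)  [x≤a] = -16·4·(6/5)·(6²-4²-(6/5)²)/(6·6·200000) = -232/1171875 m
Load 2 — uniform load w=20 kN/m over full span:
  y_2 = -wx(L³-2Lx²+x³)/(24EI) = -20·(6/5)·(6³-2·6·(6/5)²+(6/5)³)/(24·200000) = -783/781250 m
Load 3 — applied couple M₀=-12 kN·m at a=12/5 m (b=L-a=18/5):
  y_3 = (M₀x³/(6L)+C₁x)/EI  [x≤a] with C₁=M₀(3b²-L²)/(6L)=-24/25 = ((-12)·(6/5)³/(6·6)+(-24/25)·(6/5))/200000 = -27/3125000 m
Load 4 — point force P=-11 kN at a=3/2 m (b=L-a=9/2):
  y_4 = -Pbx(L²-b²-x²)/(6LEI)  [x≤a] = -(-11)·(9/2)·(6/5)·(6²-(9/2)²-(6/5)²)/(6·6·200000) = 47223/400000000 m
Superposition: y = Σ y_i = -261791/240000000 m ≈ -0.001091 m

y(6/5) = -261791/240000000 m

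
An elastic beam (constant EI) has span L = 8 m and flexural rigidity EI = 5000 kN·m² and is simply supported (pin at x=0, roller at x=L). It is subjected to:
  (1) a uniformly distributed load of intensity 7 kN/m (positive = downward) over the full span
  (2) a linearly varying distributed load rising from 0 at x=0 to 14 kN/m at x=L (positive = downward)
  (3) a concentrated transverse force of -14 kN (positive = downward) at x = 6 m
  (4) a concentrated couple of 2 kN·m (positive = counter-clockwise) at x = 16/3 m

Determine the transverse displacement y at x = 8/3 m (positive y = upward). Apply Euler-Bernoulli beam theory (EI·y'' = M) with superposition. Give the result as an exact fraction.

y(8/3) = -51103/455625 m

Load 1 — uniform load w=7 kN/m over full span:
  y_1 = -wx(L³-2Lx²+x³)/(24EI) = -7·(8/3)·(8³-2·8·(8/3)²+(8/3)³)/(24·5000) = -9856/151875 m
Load 2 — triangular load w₀=14 kN/m (0→w₀ over full span):
  y_2 = -w₀x(7L⁴-10L²x²+3x⁴)/(360LEI) = -14·(8/3)·(7·8⁴-10·8²·(8/3)²+3·(8/3)⁴)/(360·8·5000) = -28672/455625 m
Load 3 — point force P=-14 kN at a=6 m (b=L-a=2):
  y_3 = -Pbx(L²-b²-x²)/(6LEI)  [x≤a] = -(-14)·2·(8/3)·(8²-2²-(8/3)²)/(6·8·5000) = 833/50625 m
Load 4 — applied couple M₀=2 kN·m at a=16/3 m (b=L-a=8/3):
  y_4 = (M₀x³/(6L)+C₁x)/EI  [x≤a] with C₁=M₀(3b²-L²)/(6L)=-16/9 = (2·(8/3)³/(6·8)+(-16/9)·(8/3))/5000 = -8/10125 m
Superposition: y = Σ y_i = -51103/455625 m ≈ -0.112160 m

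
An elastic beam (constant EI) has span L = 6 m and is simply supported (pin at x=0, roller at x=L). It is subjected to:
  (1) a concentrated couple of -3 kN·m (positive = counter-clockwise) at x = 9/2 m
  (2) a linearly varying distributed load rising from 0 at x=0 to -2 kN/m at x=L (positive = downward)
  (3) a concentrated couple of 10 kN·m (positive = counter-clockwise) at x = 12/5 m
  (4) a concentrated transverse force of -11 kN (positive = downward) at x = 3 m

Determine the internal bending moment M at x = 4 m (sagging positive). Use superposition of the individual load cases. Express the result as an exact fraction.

Load 1 — applied couple M₀=-3 kN·m at a=9/2 m (b=L-a=3/2):
  M_1 = M₀x/L  [x≤a] = (-3)·4/6 = -2 kN·m
Load 2 — triangular load w₀=-2 kN/m (0→w₀ over full span):
  M_2 = w₀Lx/6 - w₀x³/(6L) = (-2)·6·4/6 - (-2)·4³/(6·6) = -40/9 kN·m
Load 3 — applied couple M₀=10 kN·m at a=12/5 m (b=L-a=18/5):
  M_3 = M₀x/L - M₀  [x>a] = 10·4/6 - 10 = -10/3 kN·m
Load 4 — point force P=-11 kN at a=3 m (b=L-a=3):
  M_4 = Pa(L-x)/L  [x>a] = (-11)·3·(6-4)/6 = -11 kN·m
Superposition: M = Σ M_i = -187/9 kN·m ≈ -20.777778 kN·m

M(4) = -187/9 kN·m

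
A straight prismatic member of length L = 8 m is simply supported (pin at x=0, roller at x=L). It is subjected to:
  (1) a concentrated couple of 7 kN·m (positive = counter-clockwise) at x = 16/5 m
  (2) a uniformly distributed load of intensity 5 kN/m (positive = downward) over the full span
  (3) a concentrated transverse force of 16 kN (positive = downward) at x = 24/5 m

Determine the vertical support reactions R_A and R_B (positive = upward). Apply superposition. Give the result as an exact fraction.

Load 1 — applied couple M₀=7 kN·m at a=16/5 m (b=L-a=24/5):
  R_A = M₀/L = 7/8 kN
  R_B = -M₀/L = -7/8 kN
Load 2 — uniform load w=5 kN/m over full span:
  R_A = wL/2 = 5·8/2 = 20 kN
  R_B = wL/2 = 5·8/2 = 20 kN
Load 3 — point force P=16 kN at a=24/5 m (b=L-a=16/5):
  R_A = Pb/L = 16·(16/5)/8 = 32/5 kN
  R_B = Pa/L = 16·(24/5)/8 = 48/5 kN
Superposition: R_A = 1091/40 kN, R_B = 1149/40 kN

R_A = 1091/40 kN, R_B = 1149/40 kN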